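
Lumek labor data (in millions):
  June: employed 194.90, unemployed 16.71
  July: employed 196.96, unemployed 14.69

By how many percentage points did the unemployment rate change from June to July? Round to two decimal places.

June: labor force = 194.90 + 16.71 = 211.61; u = 16.71/211.61 = 7.90%.
July: labor force = 196.96 + 14.69 = 211.65; u = 14.69/211.65 = 6.94%.
Change = 6.94% − 7.90% = −0.96 pp.

The unemployment rate changed by −0.96 percentage points.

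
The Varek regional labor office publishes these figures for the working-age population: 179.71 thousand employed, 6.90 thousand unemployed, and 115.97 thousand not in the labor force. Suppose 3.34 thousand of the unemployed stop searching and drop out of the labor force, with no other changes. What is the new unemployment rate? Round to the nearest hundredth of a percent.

Initially, labor force = 179.71 + 6.90 = 186.61 thousand, so u = 6.90/186.61 = 3.70%.
After the change, unemployed and labor force both fall by 3.34 → E = 179.71, U = 3.56, labor force = 183.27 thousand.
New unemployment rate = 3.56 / 183.27 = 1.94%.

New unemployment rate ≈ 1.94%.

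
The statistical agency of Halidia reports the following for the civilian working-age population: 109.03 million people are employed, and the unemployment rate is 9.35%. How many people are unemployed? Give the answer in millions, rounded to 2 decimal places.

Let U be the number unemployed. The labor force is E + U, and U/(E+U) = 0.0935.
So U = 0.0935 × 109.03 / (1 − 0.0935) = 10.1943 / 0.9065 ≈ 11.25 million.

About 11.25 million are unemployed.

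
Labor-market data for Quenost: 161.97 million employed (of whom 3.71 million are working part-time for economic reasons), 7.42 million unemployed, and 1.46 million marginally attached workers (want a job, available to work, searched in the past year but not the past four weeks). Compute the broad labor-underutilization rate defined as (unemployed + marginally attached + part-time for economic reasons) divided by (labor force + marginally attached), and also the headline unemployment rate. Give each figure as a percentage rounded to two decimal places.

Labor force = 161.97 + 7.42 = 169.39 million.
Numerator = 7.42 + 1.46 + 3.71 = 12.59 million.
Denominator = 169.39 + 1.46 = 170.85 million.
Broad rate = 12.59 / 170.85 = 7.37%.
Headline unemployment rate = 7.42 / 169.39 = 4.38%.

Broad underutilization rate ≈ 7.37%; headline unemployment rate ≈ 4.38%.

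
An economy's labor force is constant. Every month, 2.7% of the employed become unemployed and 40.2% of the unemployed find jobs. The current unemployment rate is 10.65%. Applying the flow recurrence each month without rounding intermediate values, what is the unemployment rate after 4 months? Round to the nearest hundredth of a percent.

With a fixed labor force, u_{t+1} = u_t + s·(1−u_t) − f·u_t = u_t·(1−s−f) + s.
Here 1−s−f = 0.571 and s = 0.027.
u_1 = 0.106500 × 0.571 + 0.027 = 0.087811.
u_2 = 0.087811 × 0.571 + 0.027 = 0.077140.
u_3 = 0.077140 × 0.571 + 0.027 = 0.071047.
u_4 = 0.071047 × 0.571 + 0.027 = 0.067568.

Unemployment rate after four months ≈ 6.76%.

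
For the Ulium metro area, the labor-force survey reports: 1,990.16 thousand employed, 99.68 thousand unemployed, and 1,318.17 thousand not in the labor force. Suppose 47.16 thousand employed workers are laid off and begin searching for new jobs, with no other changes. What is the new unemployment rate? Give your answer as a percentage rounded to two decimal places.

New unemployment rate ≈ 7.03%.

Initially, labor force = 1,990.16 + 99.68 = 2,089.84 thousand, so u = 99.68/2,089.84 = 4.77%.
After the change, employed falls and unemployed rises by 47.16; labor force unchanged → E = 1,943.00, U = 146.84, labor force = 2,089.84 thousand.
New unemployment rate = 146.84 / 2,089.84 = 7.03%.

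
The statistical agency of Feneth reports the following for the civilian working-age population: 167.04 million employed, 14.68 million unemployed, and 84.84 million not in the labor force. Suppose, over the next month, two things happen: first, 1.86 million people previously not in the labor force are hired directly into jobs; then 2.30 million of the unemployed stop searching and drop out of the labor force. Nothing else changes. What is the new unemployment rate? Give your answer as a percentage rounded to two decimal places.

New unemployment rate ≈ 6.83%.

Initially, labor force = 167.04 + 14.68 = 181.72 million, so u = 14.68/181.72 = 8.08%.
After the first change, employed and labor force both rise by 1.86; unemployed unchanged → E = 168.90, U = 14.68, labor force = 183.58 million.
After the second change, unemployed and labor force both fall by 2.30 → E = 168.90, U = 12.38, labor force = 181.28 million.
New unemployment rate = 12.38 / 181.28 = 6.83%.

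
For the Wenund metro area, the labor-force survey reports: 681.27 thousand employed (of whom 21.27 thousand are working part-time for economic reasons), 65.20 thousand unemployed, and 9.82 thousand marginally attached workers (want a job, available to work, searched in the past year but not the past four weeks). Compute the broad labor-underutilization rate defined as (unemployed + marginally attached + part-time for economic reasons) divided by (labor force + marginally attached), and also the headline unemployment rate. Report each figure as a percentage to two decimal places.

Broad underutilization rate ≈ 12.73%; headline unemployment rate ≈ 8.73%.

Labor force = 681.27 + 65.20 = 746.47 thousand.
Numerator = 65.20 + 9.82 + 21.27 = 96.29 thousand.
Denominator = 746.47 + 9.82 = 756.29 thousand.
Broad rate = 96.29 / 756.29 = 12.73%.
Headline unemployment rate = 65.20 / 746.47 = 8.73%.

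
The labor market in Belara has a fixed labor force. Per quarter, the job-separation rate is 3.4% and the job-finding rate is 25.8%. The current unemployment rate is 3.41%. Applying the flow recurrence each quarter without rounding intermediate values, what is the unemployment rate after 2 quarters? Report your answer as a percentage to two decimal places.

Unemployment rate after two quarters ≈ 7.52%.

With a fixed labor force, u_{t+1} = u_t + s·(1−u_t) − f·u_t = u_t·(1−s−f) + s.
Here 1−s−f = 0.708 and s = 0.034.
u_1 = 0.034100 × 0.708 + 0.034 = 0.058143.
u_2 = 0.058143 × 0.708 + 0.034 = 0.075165.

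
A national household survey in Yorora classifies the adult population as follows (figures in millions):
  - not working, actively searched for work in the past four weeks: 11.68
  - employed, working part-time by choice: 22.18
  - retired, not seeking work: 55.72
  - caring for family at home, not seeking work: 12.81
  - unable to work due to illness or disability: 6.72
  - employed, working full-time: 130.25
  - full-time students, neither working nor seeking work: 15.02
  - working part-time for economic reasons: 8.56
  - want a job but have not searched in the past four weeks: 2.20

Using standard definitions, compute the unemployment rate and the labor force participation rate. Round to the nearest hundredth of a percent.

Unemployment rate ≈ 6.76%; labor force participation rate ≈ 65.12%.

Employed = 22.18 + 130.25 + 8.56 = 160.99 million (anyone who worked, including part-time for economic reasons, counts as employed).
Unemployed = 11.68 million.
Labor force = 160.99 + 11.68 = 172.67 million.
Not in labor force = 55.72 + 12.81 + 6.72 + 15.02 + 2.20 = 92.47 million (those not working and not actively searching are outside the labor force — including those who want a job but have given up searching).
Civilian working-age population = 172.67 + 92.47 = 265.14 million.
Unemployment rate = 11.68 / 172.67 = 6.76%.
Labor force participation rate = 172.67 / 265.14 = 65.12%.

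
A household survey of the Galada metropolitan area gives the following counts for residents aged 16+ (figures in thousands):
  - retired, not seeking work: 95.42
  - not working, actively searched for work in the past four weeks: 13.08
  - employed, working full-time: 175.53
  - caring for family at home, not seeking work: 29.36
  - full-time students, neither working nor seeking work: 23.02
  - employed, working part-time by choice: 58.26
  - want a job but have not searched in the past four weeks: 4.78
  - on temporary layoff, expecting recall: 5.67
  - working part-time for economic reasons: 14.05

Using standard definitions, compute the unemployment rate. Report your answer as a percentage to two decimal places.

Unemployment rate ≈ 7.03%.

Employed = 175.53 + 58.26 + 14.05 = 247.84 thousand (anyone who worked, including part-time for economic reasons, counts as employed).
Unemployed = 13.08 + 5.67 = 18.75 thousand (jobless and actively searching, or on temporary layoff).
Labor force = 247.84 + 18.75 = 266.59 thousand.
Unemployment rate = 18.75 / 266.59 = 7.03%.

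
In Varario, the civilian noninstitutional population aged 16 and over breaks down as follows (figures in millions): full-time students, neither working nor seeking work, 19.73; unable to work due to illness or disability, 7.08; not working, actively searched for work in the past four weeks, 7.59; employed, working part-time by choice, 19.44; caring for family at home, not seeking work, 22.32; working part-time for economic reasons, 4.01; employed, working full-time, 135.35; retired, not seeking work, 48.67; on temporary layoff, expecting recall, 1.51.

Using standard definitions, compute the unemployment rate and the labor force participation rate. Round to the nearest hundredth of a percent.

Unemployment rate ≈ 5.42%; labor force participation rate ≈ 63.19%.

Employed = 19.44 + 4.01 + 135.35 = 158.80 million (anyone who worked, including part-time for economic reasons, counts as employed).
Unemployed = 7.59 + 1.51 = 9.10 million (jobless and actively searching, or on temporary layoff).
Labor force = 158.80 + 9.10 = 167.90 million.
Not in labor force = 19.73 + 7.08 + 22.32 + 48.67 = 97.80 million (those not working and not actively searching are outside the labor force).
Civilian working-age population = 167.90 + 97.80 = 265.70 million.
Unemployment rate = 9.10 / 167.90 = 5.42%.
Labor force participation rate = 167.90 / 265.70 = 63.19%.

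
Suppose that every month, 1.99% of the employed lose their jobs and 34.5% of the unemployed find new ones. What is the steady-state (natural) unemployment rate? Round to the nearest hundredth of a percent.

Steady-state unemployment rate ≈ 5.45%.

At steady state the flows balance: s·E = f·U, so U/(E+U) = s/(s+f).
u* = 1.99 / (1.99 + 34.5) = 1.99 / 36.49 = 5.45%.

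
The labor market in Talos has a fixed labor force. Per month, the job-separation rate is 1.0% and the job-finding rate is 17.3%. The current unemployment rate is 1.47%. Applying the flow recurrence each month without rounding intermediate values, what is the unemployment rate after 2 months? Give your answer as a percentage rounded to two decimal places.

Unemployment rate after two months ≈ 2.80%.

With a fixed labor force, u_{t+1} = u_t + s·(1−u_t) − f·u_t = u_t·(1−s−f) + s.
Here 1−s−f = 0.817 and s = 0.010.
u_1 = 0.014700 × 0.817 + 0.010 = 0.022010.
u_2 = 0.022010 × 0.817 + 0.010 = 0.027982.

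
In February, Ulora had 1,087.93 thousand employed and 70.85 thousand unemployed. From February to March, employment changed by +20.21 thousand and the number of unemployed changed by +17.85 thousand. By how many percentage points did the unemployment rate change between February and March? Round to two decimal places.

The unemployment rate changed by +1.30 percentage points.

February: labor force = 1,087.93 + 70.85 = 1,158.78; u = 70.85/1,158.78 = 6.11%.
March: labor force = 1,108.14 + 88.70 = 1,196.84; u = 88.70/1,196.84 = 7.41%.
Change = 7.41% − 6.11% = +1.30 pp.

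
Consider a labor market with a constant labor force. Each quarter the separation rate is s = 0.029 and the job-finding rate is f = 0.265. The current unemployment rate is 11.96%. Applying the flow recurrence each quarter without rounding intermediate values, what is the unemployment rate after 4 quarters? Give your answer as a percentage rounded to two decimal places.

With a fixed labor force, u_{t+1} = u_t + s·(1−u_t) − f·u_t = u_t·(1−s−f) + s.
Here 1−s−f = 0.706 and s = 0.029.
u_1 = 0.119600 × 0.706 + 0.029 = 0.113438.
u_2 = 0.113438 × 0.706 + 0.029 = 0.109087.
u_3 = 0.109087 × 0.706 + 0.029 = 0.106015.
u_4 = 0.106015 × 0.706 + 0.029 = 0.103847.

Unemployment rate after four quarters ≈ 10.38%.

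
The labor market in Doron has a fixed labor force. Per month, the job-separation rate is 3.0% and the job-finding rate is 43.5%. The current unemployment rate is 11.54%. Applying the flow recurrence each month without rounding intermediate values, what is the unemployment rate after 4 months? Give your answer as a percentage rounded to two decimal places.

Unemployment rate after four months ≈ 6.87%.

With a fixed labor force, u_{t+1} = u_t + s·(1−u_t) − f·u_t = u_t·(1−s−f) + s.
Here 1−s−f = 0.535 and s = 0.030.
u_1 = 0.115400 × 0.535 + 0.030 = 0.091739.
u_2 = 0.091739 × 0.535 + 0.030 = 0.079080.
u_3 = 0.079080 × 0.535 + 0.030 = 0.072308.
u_4 = 0.072308 × 0.535 + 0.030 = 0.068685.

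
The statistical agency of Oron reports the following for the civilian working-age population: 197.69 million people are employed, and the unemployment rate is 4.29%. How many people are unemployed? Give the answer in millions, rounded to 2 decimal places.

About 8.86 million are unemployed.

Let U be the number unemployed. The labor force is E + U, and U/(E+U) = 0.0429.
So U = 0.0429 × 197.69 / (1 − 0.0429) = 8.4809 / 0.9571 ≈ 8.86 million.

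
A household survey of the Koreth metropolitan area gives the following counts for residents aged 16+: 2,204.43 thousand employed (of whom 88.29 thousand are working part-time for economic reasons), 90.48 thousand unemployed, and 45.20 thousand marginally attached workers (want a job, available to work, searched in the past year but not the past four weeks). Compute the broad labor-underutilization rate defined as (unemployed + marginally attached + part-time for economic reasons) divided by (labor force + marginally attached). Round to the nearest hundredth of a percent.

Broad underutilization rate ≈ 9.57%.

Labor force = 2,204.43 + 90.48 = 2,294.91 thousand.
Numerator = 90.48 + 45.20 + 88.29 = 223.97 thousand.
Denominator = 2,294.91 + 45.20 = 2,340.11 thousand.
Broad rate = 223.97 / 2,340.11 = 9.57%.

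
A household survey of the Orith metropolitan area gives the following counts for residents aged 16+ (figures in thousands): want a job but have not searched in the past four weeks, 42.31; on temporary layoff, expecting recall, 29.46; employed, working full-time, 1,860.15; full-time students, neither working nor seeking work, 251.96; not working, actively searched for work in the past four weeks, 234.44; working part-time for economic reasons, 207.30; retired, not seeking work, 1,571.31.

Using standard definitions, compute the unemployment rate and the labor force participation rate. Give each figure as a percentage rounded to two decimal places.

Employed = 1,860.15 + 207.30 = 2,067.45 thousand (anyone who worked, including part-time for economic reasons, counts as employed).
Unemployed = 29.46 + 234.44 = 263.90 thousand (jobless and actively searching, or on temporary layoff).
Labor force = 2,067.45 + 263.90 = 2,331.35 thousand.
Not in labor force = 42.31 + 251.96 + 1,571.31 = 1,865.58 thousand (those not working and not actively searching are outside the labor force — including those who want a job but have given up searching).
Civilian working-age population = 2,331.35 + 1,865.58 = 4,196.93 thousand.
Unemployment rate = 263.90 / 2,331.35 = 11.32%.
Labor force participation rate = 2,331.35 / 4,196.93 = 55.55%.

Unemployment rate ≈ 11.32%; labor force participation rate ≈ 55.55%.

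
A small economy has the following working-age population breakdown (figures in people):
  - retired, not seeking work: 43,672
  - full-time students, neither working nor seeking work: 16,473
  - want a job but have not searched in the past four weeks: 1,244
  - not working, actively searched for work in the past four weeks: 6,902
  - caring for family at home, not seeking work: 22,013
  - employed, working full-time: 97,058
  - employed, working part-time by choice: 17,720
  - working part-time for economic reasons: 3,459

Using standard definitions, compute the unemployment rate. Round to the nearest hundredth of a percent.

Employed = 97,058 + 17,720 + 3,459 = 118,237 (anyone who worked, including part-time for economic reasons, counts as employed).
Unemployed = 6,902.
Labor force = 118,237 + 6,902 = 125,139.
Unemployment rate = 6,902 / 125,139 = 5.52%.

Unemployment rate ≈ 5.52%.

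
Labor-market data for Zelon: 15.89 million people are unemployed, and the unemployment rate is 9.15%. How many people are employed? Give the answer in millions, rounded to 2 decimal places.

About 157.77 million are employed.

Labor force = U / u = 15.89 / 0.0915 ≈ 173.66 million.
Employed = labor force − unemployed = 173.66 − 15.89 = 157.77 million.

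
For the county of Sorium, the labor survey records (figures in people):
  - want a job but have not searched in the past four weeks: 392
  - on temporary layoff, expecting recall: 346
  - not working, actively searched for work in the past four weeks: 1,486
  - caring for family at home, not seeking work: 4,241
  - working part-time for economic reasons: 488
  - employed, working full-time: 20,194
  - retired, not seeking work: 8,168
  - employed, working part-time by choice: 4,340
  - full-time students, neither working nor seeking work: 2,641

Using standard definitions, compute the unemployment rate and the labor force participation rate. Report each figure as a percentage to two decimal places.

Employed = 488 + 20,194 + 4,340 = 25,022 (anyone who worked, including part-time for economic reasons, counts as employed).
Unemployed = 346 + 1,486 = 1,832 (jobless and actively searching, or on temporary layoff).
Labor force = 25,022 + 1,832 = 26,854.
Not in labor force = 392 + 4,241 + 8,168 + 2,641 = 15,442 (those not working and not actively searching are outside the labor force — including those who want a job but have given up searching).
Civilian working-age population = 26,854 + 15,442 = 42,296.
Unemployment rate = 1,832 / 26,854 = 6.82%.
Labor force participation rate = 26,854 / 42,296 = 63.49%.

Unemployment rate ≈ 6.82%; labor force participation rate ≈ 63.49%.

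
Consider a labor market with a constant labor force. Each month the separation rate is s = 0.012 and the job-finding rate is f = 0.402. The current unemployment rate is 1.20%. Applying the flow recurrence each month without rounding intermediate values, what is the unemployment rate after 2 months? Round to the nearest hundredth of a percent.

Unemployment rate after two months ≈ 2.32%.

With a fixed labor force, u_{t+1} = u_t + s·(1−u_t) − f·u_t = u_t·(1−s−f) + s.
Here 1−s−f = 0.586 and s = 0.012.
u_1 = 0.012000 × 0.586 + 0.012 = 0.019032.
u_2 = 0.019032 × 0.586 + 0.012 = 0.023153.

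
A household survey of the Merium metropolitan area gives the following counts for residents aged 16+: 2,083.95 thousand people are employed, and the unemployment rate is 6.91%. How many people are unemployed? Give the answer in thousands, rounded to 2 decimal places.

Let U be the number unemployed. The labor force is E + U, and U/(E+U) = 0.0691.
So U = 0.0691 × 2,083.95 / (1 − 0.0691) = 144.0009 / 0.9309 ≈ 154.69 thousand.

About 154.69 thousand are unemployed.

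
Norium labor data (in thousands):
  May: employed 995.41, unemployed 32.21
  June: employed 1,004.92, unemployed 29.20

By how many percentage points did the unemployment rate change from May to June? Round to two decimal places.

The unemployment rate changed by −0.31 percentage points.

May: labor force = 995.41 + 32.21 = 1,027.62; u = 32.21/1,027.62 = 3.13%.
June: labor force = 1,004.92 + 29.20 = 1,034.12; u = 29.20/1,034.12 = 2.82%.
Change = 2.82% − 3.13% = −0.31 pp.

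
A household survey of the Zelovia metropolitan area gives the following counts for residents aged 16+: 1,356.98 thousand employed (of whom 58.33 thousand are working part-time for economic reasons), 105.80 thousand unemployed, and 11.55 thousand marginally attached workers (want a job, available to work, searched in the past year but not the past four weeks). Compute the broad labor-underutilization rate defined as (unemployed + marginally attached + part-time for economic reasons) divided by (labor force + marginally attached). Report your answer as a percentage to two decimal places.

Broad underutilization rate ≈ 11.92%.

Labor force = 1,356.98 + 105.80 = 1,462.78 thousand.
Numerator = 105.80 + 11.55 + 58.33 = 175.68 thousand.
Denominator = 1,462.78 + 11.55 = 1,474.33 thousand.
Broad rate = 175.68 / 1,474.33 = 11.92%.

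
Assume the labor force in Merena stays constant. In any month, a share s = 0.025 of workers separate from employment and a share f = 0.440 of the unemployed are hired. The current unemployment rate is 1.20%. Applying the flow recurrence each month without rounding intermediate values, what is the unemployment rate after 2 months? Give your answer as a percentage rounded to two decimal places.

Unemployment rate after two months ≈ 4.18%.

With a fixed labor force, u_{t+1} = u_t + s·(1−u_t) − f·u_t = u_t·(1−s−f) + s.
Here 1−s−f = 0.535 and s = 0.025.
u_1 = 0.012000 × 0.535 + 0.025 = 0.031420.
u_2 = 0.031420 × 0.535 + 0.025 = 0.041810.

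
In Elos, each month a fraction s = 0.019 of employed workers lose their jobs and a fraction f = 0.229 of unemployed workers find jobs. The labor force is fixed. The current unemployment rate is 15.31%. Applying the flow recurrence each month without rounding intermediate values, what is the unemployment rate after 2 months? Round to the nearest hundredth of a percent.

With a fixed labor force, u_{t+1} = u_t + s·(1−u_t) − f·u_t = u_t·(1−s−f) + s.
Here 1−s−f = 0.752 and s = 0.019.
u_1 = 0.153100 × 0.752 + 0.019 = 0.134131.
u_2 = 0.134131 × 0.752 + 0.019 = 0.119867.

Unemployment rate after two months ≈ 11.99%.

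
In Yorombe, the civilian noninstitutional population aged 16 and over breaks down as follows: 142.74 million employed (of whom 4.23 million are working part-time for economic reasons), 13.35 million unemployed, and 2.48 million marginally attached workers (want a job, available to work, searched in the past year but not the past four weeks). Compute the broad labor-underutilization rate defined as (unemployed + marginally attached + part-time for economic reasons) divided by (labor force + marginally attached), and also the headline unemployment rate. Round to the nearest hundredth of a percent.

Labor force = 142.74 + 13.35 = 156.09 million.
Numerator = 13.35 + 2.48 + 4.23 = 20.06 million.
Denominator = 156.09 + 2.48 = 158.57 million.
Broad rate = 20.06 / 158.57 = 12.65%.
Headline unemployment rate = 13.35 / 156.09 = 8.55%.

Broad underutilization rate ≈ 12.65%; headline unemployment rate ≈ 8.55%.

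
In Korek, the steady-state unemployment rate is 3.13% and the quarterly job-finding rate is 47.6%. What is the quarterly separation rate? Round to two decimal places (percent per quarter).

Separation rate ≈ 1.54% per quarter.

From u* = s/(s+f): s = u·f/(1−u).
s = 0.0313 × 47.6 / (1 − 0.0313) = 1.4899 / 0.9687 ≈ 1.54% per quarter.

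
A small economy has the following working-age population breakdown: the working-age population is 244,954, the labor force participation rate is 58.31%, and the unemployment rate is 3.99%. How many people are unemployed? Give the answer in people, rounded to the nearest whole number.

Labor force = 0.5831 × 244,954 = 142,833.
Unemployed = 0.0399 × 142,833 ≈ 5,699.

About 5,699 are unemployed.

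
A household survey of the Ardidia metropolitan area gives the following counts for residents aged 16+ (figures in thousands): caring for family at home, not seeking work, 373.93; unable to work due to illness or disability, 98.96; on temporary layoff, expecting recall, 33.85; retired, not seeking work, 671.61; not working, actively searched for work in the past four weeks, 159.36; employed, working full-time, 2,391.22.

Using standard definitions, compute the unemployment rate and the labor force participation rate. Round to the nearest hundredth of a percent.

Unemployment rate ≈ 7.48%; labor force participation rate ≈ 69.31%.

Employed = 2,391.22 thousand.
Unemployed = 33.85 + 159.36 = 193.21 thousand (jobless and actively searching, or on temporary layoff).
Labor force = 2,391.22 + 193.21 = 2,584.43 thousand.
Not in labor force = 373.93 + 98.96 + 671.61 = 1,144.50 thousand (those not working and not actively searching are outside the labor force).
Civilian working-age population = 2,584.43 + 1,144.50 = 3,728.93 thousand.
Unemployment rate = 193.21 / 2,584.43 = 7.48%.
Labor force participation rate = 2,584.43 / 3,728.93 = 69.31%.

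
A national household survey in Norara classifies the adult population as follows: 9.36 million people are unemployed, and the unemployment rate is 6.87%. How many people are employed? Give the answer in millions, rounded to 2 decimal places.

Labor force = U / u = 9.36 / 0.0687 ≈ 136.24 million.
Employed = labor force − unemployed = 136.24 − 9.36 = 126.88 million.

About 126.88 million are employed.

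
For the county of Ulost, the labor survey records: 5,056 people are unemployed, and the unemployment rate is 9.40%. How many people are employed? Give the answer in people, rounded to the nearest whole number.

Labor force = U / u = 5,056 / 0.0940 ≈ 53,787.
Employed = labor force − unemployed = 53,787 − 5,056 = 48,731.

About 48,731 are employed.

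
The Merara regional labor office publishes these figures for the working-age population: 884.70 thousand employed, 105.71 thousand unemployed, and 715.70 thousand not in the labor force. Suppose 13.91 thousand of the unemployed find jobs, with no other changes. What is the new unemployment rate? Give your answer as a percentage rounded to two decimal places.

Initially, labor force = 884.70 + 105.71 = 990.41 thousand, so u = 105.71/990.41 = 10.67%.
After the change, unemployed falls and employed rises by 13.91; labor force unchanged → E = 898.61, U = 91.80, labor force = 990.41 thousand.
New unemployment rate = 91.80 / 990.41 = 9.27%.

New unemployment rate ≈ 9.27%.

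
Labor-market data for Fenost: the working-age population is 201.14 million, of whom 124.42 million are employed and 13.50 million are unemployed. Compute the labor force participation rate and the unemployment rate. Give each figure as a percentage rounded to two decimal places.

Labor force = employed + unemployed = 124.42 + 13.50 = 137.92 million.
Unemployment rate = 13.50 / 137.92 = 9.79%.
Labor force participation rate = 137.92 / 201.14 = 68.57%.

Labor force participation rate ≈ 68.57%; unemployment rate ≈ 9.79%.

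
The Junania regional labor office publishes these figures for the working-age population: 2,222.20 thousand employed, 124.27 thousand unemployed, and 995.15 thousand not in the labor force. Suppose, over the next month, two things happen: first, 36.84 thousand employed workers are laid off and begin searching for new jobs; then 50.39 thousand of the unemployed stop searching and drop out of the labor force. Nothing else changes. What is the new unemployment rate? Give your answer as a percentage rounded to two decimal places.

New unemployment rate ≈ 4.82%.

Initially, labor force = 2,222.20 + 124.27 = 2,346.47 thousand, so u = 124.27/2,346.47 = 5.30%.
After the first change, employed falls and unemployed rises by 36.84; labor force unchanged → E = 2,185.36, U = 161.11, labor force = 2,346.47 thousand.
After the second change, unemployed and labor force both fall by 50.39 → E = 2,185.36, U = 110.72, labor force = 2,296.08 thousand.
New unemployment rate = 110.72 / 2,296.08 = 4.82%.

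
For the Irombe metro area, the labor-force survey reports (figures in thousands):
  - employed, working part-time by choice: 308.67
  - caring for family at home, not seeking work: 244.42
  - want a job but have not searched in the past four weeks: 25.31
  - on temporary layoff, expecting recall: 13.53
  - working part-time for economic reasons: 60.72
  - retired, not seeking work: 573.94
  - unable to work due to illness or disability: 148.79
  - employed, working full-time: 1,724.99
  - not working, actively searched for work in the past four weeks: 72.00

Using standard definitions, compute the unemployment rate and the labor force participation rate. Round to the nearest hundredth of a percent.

Employed = 308.67 + 60.72 + 1,724.99 = 2,094.38 thousand (anyone who worked, including part-time for economic reasons, counts as employed).
Unemployed = 13.53 + 72.00 = 85.53 thousand (jobless and actively searching, or on temporary layoff).
Labor force = 2,094.38 + 85.53 = 2,179.91 thousand.
Not in labor force = 244.42 + 25.31 + 573.94 + 148.79 = 992.46 thousand (those not working and not actively searching are outside the labor force — including those who want a job but have given up searching).
Civilian working-age population = 2,179.91 + 992.46 = 3,172.37 thousand.
Unemployment rate = 85.53 / 2,179.91 = 3.92%.
Labor force participation rate = 2,179.91 / 3,172.37 = 68.72%.

Unemployment rate ≈ 3.92%; labor force participation rate ≈ 68.72%.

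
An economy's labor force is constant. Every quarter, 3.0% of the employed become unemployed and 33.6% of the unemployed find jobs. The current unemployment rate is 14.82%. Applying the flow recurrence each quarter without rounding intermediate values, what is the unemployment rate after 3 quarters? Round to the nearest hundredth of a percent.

Unemployment rate after three quarters ≈ 9.88%.

With a fixed labor force, u_{t+1} = u_t + s·(1−u_t) − f·u_t = u_t·(1−s−f) + s.
Here 1−s−f = 0.634 and s = 0.030.
u_1 = 0.148200 × 0.634 + 0.030 = 0.123959.
u_2 = 0.123959 × 0.634 + 0.030 = 0.108590.
u_3 = 0.108590 × 0.634 + 0.030 = 0.098846.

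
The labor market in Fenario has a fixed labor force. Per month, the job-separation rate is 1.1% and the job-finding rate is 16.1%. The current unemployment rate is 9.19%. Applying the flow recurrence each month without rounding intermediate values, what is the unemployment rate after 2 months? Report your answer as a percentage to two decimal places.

Unemployment rate after two months ≈ 8.31%.

With a fixed labor force, u_{t+1} = u_t + s·(1−u_t) − f·u_t = u_t·(1−s−f) + s.
Here 1−s−f = 0.828 and s = 0.011.
u_1 = 0.091900 × 0.828 + 0.011 = 0.087093.
u_2 = 0.087093 × 0.828 + 0.011 = 0.083113.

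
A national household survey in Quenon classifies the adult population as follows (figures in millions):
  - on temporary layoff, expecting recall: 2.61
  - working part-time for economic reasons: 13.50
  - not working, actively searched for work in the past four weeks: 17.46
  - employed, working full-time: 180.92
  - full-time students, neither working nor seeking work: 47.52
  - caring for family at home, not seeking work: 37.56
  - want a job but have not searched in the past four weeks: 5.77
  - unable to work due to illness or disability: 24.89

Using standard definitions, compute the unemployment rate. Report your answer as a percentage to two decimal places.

Unemployment rate ≈ 9.36%.

Employed = 13.50 + 180.92 = 194.42 million (anyone who worked, including part-time for economic reasons, counts as employed).
Unemployed = 2.61 + 17.46 = 20.07 million (jobless and actively searching, or on temporary layoff).
Labor force = 194.42 + 20.07 = 214.49 million.
Unemployment rate = 20.07 / 214.49 = 9.36%.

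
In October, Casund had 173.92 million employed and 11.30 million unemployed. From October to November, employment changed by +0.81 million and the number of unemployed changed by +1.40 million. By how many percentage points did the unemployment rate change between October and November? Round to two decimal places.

October: labor force = 173.92 + 11.30 = 185.22; u = 11.30/185.22 = 6.10%.
November: labor force = 174.73 + 12.70 = 187.43; u = 12.70/187.43 = 6.78%.
Change = 6.78% − 6.10% = +0.68 pp.

The unemployment rate changed by +0.68 percentage points.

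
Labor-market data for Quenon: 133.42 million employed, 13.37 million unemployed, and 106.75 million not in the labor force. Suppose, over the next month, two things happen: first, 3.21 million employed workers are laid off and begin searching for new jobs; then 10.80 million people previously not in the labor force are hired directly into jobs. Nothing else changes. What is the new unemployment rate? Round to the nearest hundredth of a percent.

New unemployment rate ≈ 10.52%.

Initially, labor force = 133.42 + 13.37 = 146.79 million, so u = 13.37/146.79 = 9.11%.
After the first change, employed falls and unemployed rises by 3.21; labor force unchanged → E = 130.21, U = 16.58, labor force = 146.79 million.
After the second change, employed and labor force both rise by 10.80; unemployed unchanged → E = 141.01, U = 16.58, labor force = 157.59 million.
New unemployment rate = 16.58 / 157.59 = 10.52%.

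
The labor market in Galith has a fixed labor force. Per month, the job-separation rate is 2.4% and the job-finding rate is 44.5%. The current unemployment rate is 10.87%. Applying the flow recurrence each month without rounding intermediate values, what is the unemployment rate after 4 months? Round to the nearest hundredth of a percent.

With a fixed labor force, u_{t+1} = u_t + s·(1−u_t) − f·u_t = u_t·(1−s−f) + s.
Here 1−s−f = 0.531 and s = 0.024.
u_1 = 0.108700 × 0.531 + 0.024 = 0.081720.
u_2 = 0.081720 × 0.531 + 0.024 = 0.067393.
u_3 = 0.067393 × 0.531 + 0.024 = 0.059786.
u_4 = 0.059786 × 0.531 + 0.024 = 0.055746.

Unemployment rate after four months ≈ 5.57%.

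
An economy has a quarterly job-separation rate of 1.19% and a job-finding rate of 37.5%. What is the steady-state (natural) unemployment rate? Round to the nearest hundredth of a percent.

At steady state the flows balance: s·E = f·U, so U/(E+U) = s/(s+f).
u* = 1.19 / (1.19 + 37.5) = 1.19 / 38.69 = 3.08%.

Steady-state unemployment rate ≈ 3.08%.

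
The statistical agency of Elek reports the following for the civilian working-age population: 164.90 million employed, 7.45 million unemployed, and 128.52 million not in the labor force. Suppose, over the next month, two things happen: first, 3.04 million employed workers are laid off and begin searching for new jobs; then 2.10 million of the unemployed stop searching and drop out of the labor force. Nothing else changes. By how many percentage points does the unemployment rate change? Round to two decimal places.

Initially, labor force = 164.90 + 7.45 = 172.35 million, so u = 7.45/172.35 = 4.32%.
After the first change, employed falls and unemployed rises by 3.04; labor force unchanged → E = 161.86, U = 10.49, labor force = 172.35 million.
After the second change, unemployed and labor force both fall by 2.10 → E = 161.86, U = 8.39, labor force = 170.25 million.
New unemployment rate = 8.39 / 170.25 = 4.93%.
Change = 4.93% − 4.32% = +0.61 percentage points.

The unemployment rate changes by +0.61 percentage points.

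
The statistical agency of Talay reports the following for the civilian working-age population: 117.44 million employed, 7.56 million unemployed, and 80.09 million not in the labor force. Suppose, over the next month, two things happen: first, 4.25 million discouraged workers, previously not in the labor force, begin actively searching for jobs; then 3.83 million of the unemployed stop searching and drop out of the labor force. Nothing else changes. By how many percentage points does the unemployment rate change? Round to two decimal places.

The unemployment rate changes by +0.31 percentage points.

Initially, labor force = 117.44 + 7.56 = 125.00 million, so u = 7.56/125.00 = 6.05%.
After the first change, unemployed and labor force both rise by 4.25 → E = 117.44, U = 11.81, labor force = 129.25 million.
After the second change, unemployed and labor force both fall by 3.83 → E = 117.44, U = 7.98, labor force = 125.42 million.
New unemployment rate = 7.98 / 125.42 = 6.36%.
Change = 6.36% − 6.05% = +0.31 percentage points.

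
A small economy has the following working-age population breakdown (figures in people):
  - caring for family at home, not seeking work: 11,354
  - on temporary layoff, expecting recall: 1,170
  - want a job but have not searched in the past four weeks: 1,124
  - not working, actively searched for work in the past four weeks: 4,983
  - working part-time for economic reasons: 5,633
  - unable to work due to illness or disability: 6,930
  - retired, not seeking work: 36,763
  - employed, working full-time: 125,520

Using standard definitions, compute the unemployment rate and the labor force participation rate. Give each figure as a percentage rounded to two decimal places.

Unemployment rate ≈ 4.48%; labor force participation rate ≈ 70.97%.

Employed = 5,633 + 125,520 = 131,153 (anyone who worked, including part-time for economic reasons, counts as employed).
Unemployed = 1,170 + 4,983 = 6,153 (jobless and actively searching, or on temporary layoff).
Labor force = 131,153 + 6,153 = 137,306.
Not in labor force = 11,354 + 1,124 + 6,930 + 36,763 = 56,171 (those not working and not actively searching are outside the labor force — including those who want a job but have given up searching).
Civilian working-age population = 137,306 + 56,171 = 193,477.
Unemployment rate = 6,153 / 137,306 = 4.48%.
Labor force participation rate = 137,306 / 193,477 = 70.97%.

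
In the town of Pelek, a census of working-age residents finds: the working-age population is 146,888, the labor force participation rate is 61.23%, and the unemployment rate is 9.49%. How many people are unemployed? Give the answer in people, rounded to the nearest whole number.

Labor force = 0.6123 × 146,888 = 89,940.
Unemployed = 0.0949 × 89,940 ≈ 8,535.

About 8,535 are unemployed.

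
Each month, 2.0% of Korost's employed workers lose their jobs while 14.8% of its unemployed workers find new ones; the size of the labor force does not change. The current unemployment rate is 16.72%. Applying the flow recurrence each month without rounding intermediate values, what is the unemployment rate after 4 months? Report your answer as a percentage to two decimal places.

Unemployment rate after four months ≈ 14.21%.

With a fixed labor force, u_{t+1} = u_t + s·(1−u_t) − f·u_t = u_t·(1−s−f) + s.
Here 1−s−f = 0.832 and s = 0.020.
u_1 = 0.167200 × 0.832 + 0.020 = 0.159110.
u_2 = 0.159110 × 0.832 + 0.020 = 0.152380.
u_3 = 0.152380 × 0.832 + 0.020 = 0.146780.
u_4 = 0.146780 × 0.832 + 0.020 = 0.142121.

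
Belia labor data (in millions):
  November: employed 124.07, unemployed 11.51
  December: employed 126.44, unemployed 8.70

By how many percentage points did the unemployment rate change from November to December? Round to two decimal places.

The unemployment rate changed by −2.05 percentage points.

November: labor force = 124.07 + 11.51 = 135.58; u = 11.51/135.58 = 8.49%.
December: labor force = 126.44 + 8.70 = 135.14; u = 8.70/135.14 = 6.44%.
Change = 6.44% − 8.49% = −2.05 pp.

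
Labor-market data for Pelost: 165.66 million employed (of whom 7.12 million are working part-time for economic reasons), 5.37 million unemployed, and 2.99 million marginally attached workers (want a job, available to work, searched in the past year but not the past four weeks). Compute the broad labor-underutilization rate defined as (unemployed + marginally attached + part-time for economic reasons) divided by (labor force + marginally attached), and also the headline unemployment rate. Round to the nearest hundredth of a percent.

Labor force = 165.66 + 5.37 = 171.03 million.
Numerator = 5.37 + 2.99 + 7.12 = 15.48 million.
Denominator = 171.03 + 2.99 = 174.02 million.
Broad rate = 15.48 / 174.02 = 8.90%.
Headline unemployment rate = 5.37 / 171.03 = 3.14%.

Broad underutilization rate ≈ 8.90%; headline unemployment rate ≈ 3.14%.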